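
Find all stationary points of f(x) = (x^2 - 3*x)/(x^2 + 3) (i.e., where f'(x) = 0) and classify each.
f'(x) = 3*(x^2 + 2*x - 3)/(x^4 + 6*x^2 + 9)

Solve f'(x) = 0:
  f'(x) = 3*(x - 1)*(x + 3)/(x^2 + 3)^2; the denominator is positive wherever f is defined, so f'(x) = 0 ⇔ 3*x^2 + 6*x - 9 = 0.
  Factor: 3*x^2 + 6*x - 9 = 3*(x - 1)*(x + 3) = 0.
  ⇒ x = -3, 1

f''(x) = 6*(-x^3 - 3*x^2 + 9*x + 3)/(x^6 + 9*x^4 + 27*x^2 + 27)
Second-derivative test at each critical point:
  f''(-3) = -1/12 < 0 → local maximum
  f''(1) = 3/4 > 0 → local minimum

Critical points: x = -3 (local maximum); x = 1 (local minimum)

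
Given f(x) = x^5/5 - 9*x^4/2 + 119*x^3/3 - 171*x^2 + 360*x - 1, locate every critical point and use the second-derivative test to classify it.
f'(x) = x^4 - 18*x^3 + 119*x^2 - 342*x + 360

Solve f'(x) = 0:
  Factor: x^4 - 18*x^3 + 119*x^2 - 342*x + 360 = (x - 6)*(x - 5)*(x - 4)*(x - 3) = 0.
  ⇒ x = 3, 4, 5, 6

f''(x) = 4*x^3 - 54*x^2 + 238*x - 342
Second-derivative test at each critical point:
  f''(3) = -6 < 0 → local maximum
  f''(4) = 2 > 0 → local minimum
  f''(5) = -2 < 0 → local maximum
  f''(6) = 6 > 0 → local minimum

Critical points: x = 3 (local maximum); x = 4 (local minimum); x = 5 (local maximum); x = 6 (local minimum)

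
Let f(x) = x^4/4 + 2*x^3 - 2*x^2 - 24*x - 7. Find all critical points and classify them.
f'(x) = x^3 + 6*x^2 - 4*x - 24

Solve f'(x) = 0:
  Factor: x^3 + 6*x^2 - 4*x - 24 = (x - 2)*(x + 2)*(x + 6) = 0.
  ⇒ x = -6, -2, 2

f''(x) = 3*x^2 + 12*x - 4
Second-derivative test at each critical point:
  f''(-6) = 32 > 0 → local minimum
  f''(-2) = -16 < 0 → local maximum
  f''(2) = 32 > 0 → local minimum

Critical points: x = -6 (local minimum); x = -2 (local maximum); x = 2 (local minimum)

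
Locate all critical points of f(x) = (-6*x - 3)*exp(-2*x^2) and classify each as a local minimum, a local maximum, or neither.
f'(x) = 6*(2*x*(2*x + 1) - 1)*exp(-2*x^2)

Solve f'(x) = 0:
  f'(x) = (24*x^2 + 12*x - 6)·exp(-2*x^2) and exp(-2*x^2) > 0 for every x, so f'(x) = 0 ⇔ 24*x^2 + 12*x - 6 = 0.
  Factor: 24*x^2 + 12*x - 6 = 6*(4*x^2 + 2*x - 1); 4*x^2 + 2*x - 1 = 0 has no rational roots; quadratic formula: x = (-2 ± √20)/8.
  ⇒ x = -sqrt(5)/4 - 1/4 ≈ -0.8090, -1/4 + sqrt(5)/4 ≈ 0.3090

f''(x) = 12*(-8*x^3 - 4*x^2 + 6*x + 1)*exp(-2*x^2)
Second-derivative test at each critical point:
  f''(-0.8090) = -7.2472 < 0 → local maximum
  f''(0.3090) = 22.1678 > 0 → local minimum

Critical points: x = -sqrt(5)/4 - 1/4 ≈ -0.8090 (local maximum); x = -1/4 + sqrt(5)/4 ≈ 0.3090 (local minimum)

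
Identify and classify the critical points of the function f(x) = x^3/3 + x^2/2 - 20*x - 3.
f'(x) = x^2 + x - 20

Solve f'(x) = 0:
  Factor: x^2 + x - 20 = (x - 4)*(x + 5) = 0.
  ⇒ x = -5, 4

f''(x) = 2*x + 1
Second-derivative test at each critical point:
  f''(-5) = -9 < 0 → local maximum
  f''(4) = 9 > 0 → local minimum

Critical points: x = -5 (local maximum); x = 4 (local minimum)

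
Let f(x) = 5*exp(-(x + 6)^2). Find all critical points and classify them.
f'(x) = 10*(-x - 6)*exp(-(x + 6)^2)

Solve f'(x) = 0:
  f'(x) = (-10*x - 60)·exp(-(x + 6)^2) and exp(-(x + 6)^2) > 0 for every x, so f'(x) = 0 ⇔ -10*x - 60 = 0.
  Factor: -10*x - 60 = -10*(x + 6) = 0.
  ⇒ x = -6

f''(x) = 10*(2*(x + 6)^2 - 1)*exp(-(x + 6)^2)
Second-derivative test at each critical point:
  f''(-6) = -10 < 0 → local maximum

Critical points: x = -6 (local maximum)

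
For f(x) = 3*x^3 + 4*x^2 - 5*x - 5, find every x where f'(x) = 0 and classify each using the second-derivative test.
f'(x) = 9*x^2 + 8*x - 5

Solve f'(x) = 0:
  9*x^2 + 8*x - 5 = 0 has no rational roots; quadratic formula: x = (-8 ± √244)/18.
  ⇒ x = -sqrt(61)/9 - 4/9 ≈ -1.3122, -4/9 + sqrt(61)/9 ≈ 0.4234

f''(x) = 18*x + 8
Second-derivative test at each critical point:
  f''(-1.3122) = -15.6205 < 0 → local maximum
  f''(0.4234) = 15.6205 > 0 → local minimum

Critical points: x = -sqrt(61)/9 - 4/9 ≈ -1.3122 (local maximum); x = -4/9 + sqrt(61)/9 ≈ 0.4234 (local minimum)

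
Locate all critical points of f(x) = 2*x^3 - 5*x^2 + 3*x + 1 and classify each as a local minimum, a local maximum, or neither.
f'(x) = 6*x^2 - 10*x + 3

Solve f'(x) = 0:
  6*x^2 - 10*x + 3 = 0 has no rational roots; quadratic formula: x = (10 ± √28)/12.
  ⇒ x = 5/6 - sqrt(7)/6 ≈ 0.3924, sqrt(7)/6 + 5/6 ≈ 1.2743

f''(x) = 12*x - 10
Second-derivative test at each critical point:
  f''(0.3924) = -5.2915 < 0 → local maximum
  f''(1.2743) = 5.2915 > 0 → local minimum

Critical points: x = 5/6 - sqrt(7)/6 ≈ 0.3924 (local maximum); x = sqrt(7)/6 + 5/6 ≈ 1.2743 (local minimum)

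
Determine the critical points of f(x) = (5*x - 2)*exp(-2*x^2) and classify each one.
f'(x) = (-4*x*(5*x - 2) + 5)*exp(-2*x^2)

Solve f'(x) = 0:
  f'(x) = (-20*x^2 + 8*x + 5)·exp(-2*x^2) and exp(-2*x^2) > 0 for every x, so f'(x) = 0 ⇔ -20*x^2 + 8*x + 5 = 0.
  20*x^2 - 8*x - 5 = 0 has no rational roots; quadratic formula: x = (8 ± √464)/40.
  ⇒ x = 1/5 - sqrt(29)/10 ≈ -0.3385, 1/5 + sqrt(29)/10 ≈ 0.7385

f''(x) = 4*(4*x^2*(5*x - 2) - 15*x + 2)*exp(-2*x^2)
Second-derivative test at each critical point:
  f''(-0.3385) = 17.1287 > 0 → local minimum
  f''(0.7385) = -7.2364 < 0 → local maximum

Critical points: x = 1/5 - sqrt(29)/10 ≈ -0.3385 (local minimum); x = 1/5 + sqrt(29)/10 ≈ 0.7385 (local maximum)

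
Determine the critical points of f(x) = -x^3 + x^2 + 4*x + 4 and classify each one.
f'(x) = -3*x^2 + 2*x + 4

Solve f'(x) = 0:
  3*x^2 - 2*x - 4 = 0 has no rational roots; quadratic formula: x = (2 ± √52)/6.
  ⇒ x = 1/3 - sqrt(13)/3 ≈ -0.8685, 1/3 + sqrt(13)/3 ≈ 1.5352

f''(x) = 2 - 6*x
Second-derivative test at each critical point:
  f''(-0.8685) = 7.2111 > 0 → local minimum
  f''(1.5352) = -7.2111 < 0 → local maximum

Critical points: x = 1/3 - sqrt(13)/3 ≈ -0.8685 (local minimum); x = 1/3 + sqrt(13)/3 ≈ 1.5352 (local maximum)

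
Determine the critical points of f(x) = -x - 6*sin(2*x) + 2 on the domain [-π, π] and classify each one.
f'(x) = 24*sin(x)^2 - 13

Solve f'(x) = 0 on [-π, π]:
  f'(x) = 0 ⇔ cos(2*x) = -1/12, i.e. 2*x = ±arccos(-1/12) + 2nπ; keep the solutions lying in [-π, π].
  ⇒ x = -pi + acos(-1/12)/2 ≈ -2.3145, -acos(-1/12)/2 ≈ -0.8271, acos(-1/12)/2 ≈ 0.8271, pi - acos(-1/12)/2 ≈ 2.3145

f''(x) = 24*sin(2*x)
Second-derivative test at each critical point:
  f''(-2.3145) = 23.9165 > 0 → local minimum
  f''(-0.8271) = -23.9165 < 0 → local maximum
  f''(0.8271) = 23.9165 > 0 → local minimum
  f''(2.3145) = -23.9165 < 0 → local maximum

Critical points: x = -pi + acos(-1/12)/2 ≈ -2.3145 (local minimum); x = -acos(-1/12)/2 ≈ -0.8271 (local maximum); x = acos(-1/12)/2 ≈ 0.8271 (local minimum); x = pi - acos(-1/12)/2 ≈ 2.3145 (local maximum)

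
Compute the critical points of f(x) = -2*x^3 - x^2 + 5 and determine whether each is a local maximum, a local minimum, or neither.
f'(x) = 2*x*(-3*x - 1)

Solve f'(x) = 0:
  Factor: -6*x^2 - 2*x = -2*x*(3*x + 1) = 0.
  ⇒ x = -1/3, 0

f''(x) = -12*x - 2
Second-derivative test at each critical point:
  f''(-1/3) = 2 > 0 → local minimum
  f''(0) = -2 < 0 → local maximum

Critical points: x = -1/3 (local minimum); x = 0 (local maximum)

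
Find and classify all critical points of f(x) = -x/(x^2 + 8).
f'(x) = (x^2 - 8)/(x^2 + 8)^2

Solve f'(x) = 0:
  f'(x) = (x^2 - 8)/(x^2 + 8)^2; the denominator is positive wherever f is defined, so f'(x) = 0 ⇔ x^2 - 8 = 0.
  x^2 - 8 = 0 has no rational roots; quadratic formula: x = (0 ± √32)/2.
  ⇒ x = -2*sqrt(2) ≈ -2.8284, 2*sqrt(2) ≈ 2.8284

f''(x) = 2*x*(24 - x^2)/(x^2 + 8)^3
Second-derivative test at each critical point:
  f''(-2.8284) = -0.0221 < 0 → local maximum
  f''(2.8284) = 0.0221 > 0 → local minimum

Critical points: x = -2*sqrt(2) ≈ -2.8284 (local maximum); x = 2*sqrt(2) ≈ 2.8284 (local minimum)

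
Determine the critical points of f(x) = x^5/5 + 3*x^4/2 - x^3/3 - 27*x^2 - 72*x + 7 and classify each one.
f'(x) = x^4 + 6*x^3 - x^2 - 54*x - 72

Solve f'(x) = 0:
  Factor: x^4 + 6*x^3 - x^2 - 54*x - 72 = (x - 3)*(x + 2)*(x + 3)*(x + 4) = 0.
  ⇒ x = -4, -3, -2, 3

f''(x) = 4*x^3 + 18*x^2 - 2*x - 54
Second-derivative test at each critical point:
  f''(-4) = -14 < 0 → local maximum
  f''(-3) = 6 > 0 → local minimum
  f''(-2) = -10 < 0 → local maximum
  f''(3) = 210 > 0 → local minimum

Critical points: x = -4 (local maximum); x = -3 (local minimum); x = -2 (local maximum); x = 3 (local minimum)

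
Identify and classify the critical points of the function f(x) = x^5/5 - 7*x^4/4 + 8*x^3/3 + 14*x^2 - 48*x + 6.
f'(x) = x^4 - 7*x^3 + 8*x^2 + 28*x - 48

Solve f'(x) = 0:
  Factor: x^4 - 7*x^3 + 8*x^2 + 28*x - 48 = (x - 4)*(x - 3)*(x - 2)*(x + 2) = 0.
  ⇒ x = -2, 2, 3, 4

f''(x) = 4*x^3 - 21*x^2 + 16*x + 28
Second-derivative test at each critical point:
  f''(-2) = -120 < 0 → local maximum
  f''(2) = 8 > 0 → local minimum
  f''(3) = -5 < 0 → local maximum
  f''(4) = 12 > 0 → local minimum

Critical points: x = -2 (local maximum); x = 2 (local minimum); x = 3 (local maximum); x = 4 (local minimum)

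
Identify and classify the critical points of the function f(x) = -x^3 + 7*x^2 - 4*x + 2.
f'(x) = -3*x^2 + 14*x - 4

Solve f'(x) = 0:
  3*x^2 - 14*x + 4 = 0 has no rational roots; quadratic formula: x = (14 ± √148)/6.
  ⇒ x = 7/3 - sqrt(37)/3 ≈ 0.3057, sqrt(37)/3 + 7/3 ≈ 4.3609

f''(x) = 14 - 6*x
Second-derivative test at each critical point:
  f''(0.3057) = 12.1655 > 0 → local minimum
  f''(4.3609) = -12.1655 < 0 → local maximum

Critical points: x = 7/3 - sqrt(37)/3 ≈ 0.3057 (local minimum); x = sqrt(37)/3 + 7/3 ≈ 4.3609 (local maximum)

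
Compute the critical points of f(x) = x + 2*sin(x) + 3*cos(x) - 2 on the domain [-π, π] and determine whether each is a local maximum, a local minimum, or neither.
f'(x) = -3*sin(x) + 2*cos(x) + 1

Solve f'(x) = 0 on [-π, π]:
  f'(x) = 0 ⇔ -3*sin(x) + 2*cos(x) = -1. Write the left side as R·cos(x + φ) with R = √(2² + 3²) = sqrt(13), cos φ = 2*sqrt(13)/13, sin φ = 3*sqrt(13)/13; then cos(x + φ) = -sqrt(13)/13. Solve for x and keep the solutions lying in [-π, π].
  ⇒ x = -pi + atan((3 - 4*sqrt(3))/(-6*sqrt(3) - 2)) ≈ -2.8346, atan((3 + 4*sqrt(3))/(-2 + 6*sqrt(3))) ≈ 0.8690

f''(x) = -2*sin(x) - 3*cos(x)
Second-derivative test at each critical point:
  f''(-2.8346) = 3.4641 > 0 → local minimum
  f''(0.8690) = -3.4641 < 0 → local maximum

Critical points: x = -pi + atan((3 - 4*sqrt(3))/(-6*sqrt(3) - 2)) ≈ -2.8346 (local minimum); x = atan((3 + 4*sqrt(3))/(-2 + 6*sqrt(3))) ≈ 0.8690 (local maximum)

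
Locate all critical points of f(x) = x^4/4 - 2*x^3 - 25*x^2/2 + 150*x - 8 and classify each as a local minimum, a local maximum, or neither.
f'(x) = x^3 - 6*x^2 - 25*x + 150

Solve f'(x) = 0:
  Factor: x^3 - 6*x^2 - 25*x + 150 = (x - 6)*(x - 5)*(x + 5) = 0.
  ⇒ x = -5, 5, 6

f''(x) = 3*x^2 - 12*x - 25
Second-derivative test at each critical point:
  f''(-5) = 110 > 0 → local minimum
  f''(5) = -10 < 0 → local maximum
  f''(6) = 11 > 0 → local minimum

Critical points: x = -5 (local minimum); x = 5 (local maximum); x = 6 (local minimum)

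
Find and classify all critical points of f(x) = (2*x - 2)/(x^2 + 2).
f'(x) = 2*(x^2 - 2*x*(x - 1) + 2)/(x^2 + 2)^2

Solve f'(x) = 0:
  f'(x) = -2*(x^2 - 2*x - 2)/(x^2 + 2)^2; the denominator is positive wherever f is defined, so f'(x) = 0 ⇔ -2*x^2 + 4*x + 4 = 0.
  Factor: -2*x^2 + 4*x + 4 = -2*(x^2 - 2*x - 2); x^2 - 2*x - 2 = 0 has no rational roots; quadratic formula: x = (2 ± √12)/2.
  ⇒ x = 1 - sqrt(3) ≈ -0.7321, 1 + sqrt(3) ≈ 2.7321

f''(x) = 4*(4*x^2*(x - 1) + (1 - 3*x)*(x^2 + 2))/(x^2 + 2)^3
Second-derivative test at each critical point:
  f''(-0.7321) = 1.0774 > 0 → local minimum
  f''(2.7321) = -0.0774 < 0 → local maximum

Critical points: x = 1 - sqrt(3) ≈ -0.7321 (local minimum); x = 1 + sqrt(3) ≈ 2.7321 (local maximum)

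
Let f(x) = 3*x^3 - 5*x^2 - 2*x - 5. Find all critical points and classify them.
f'(x) = 9*x^2 - 10*x - 2

Solve f'(x) = 0:
  9*x^2 - 10*x - 2 = 0 has no rational roots; quadratic formula: x = (10 ± √172)/18.
  ⇒ x = 5/9 - sqrt(43)/9 ≈ -0.1730, 5/9 + sqrt(43)/9 ≈ 1.2842

f''(x) = 18*x - 10
Second-derivative test at each critical point:
  f''(-0.1730) = -13.1149 < 0 → local maximum
  f''(1.2842) = 13.1149 > 0 → local minimum

Critical points: x = 5/9 - sqrt(43)/9 ≈ -0.1730 (local maximum); x = 5/9 + sqrt(43)/9 ≈ 1.2842 (local minimum)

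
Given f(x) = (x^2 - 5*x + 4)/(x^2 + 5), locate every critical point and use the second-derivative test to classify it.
f'(x) = (5*x^2 + 2*x - 25)/(x^4 + 10*x^2 + 25)

Solve f'(x) = 0:
  f'(x) = (5*x^2 + 2*x - 25)/(x^2 + 5)^2; the denominator is positive wherever f is defined, so f'(x) = 0 ⇔ 5*x^2 + 2*x - 25 = 0.
  5*x^2 + 2*x - 25 = 0 has no rational roots; quadratic formula: x = (-2 ± √504)/10.
  ⇒ x = -3*sqrt(14)/5 - 1/5 ≈ -2.4450, -1/5 + 3*sqrt(14)/5 ≈ 2.0450

f''(x) = 2*(-5*x^3 - 3*x^2 + 75*x + 5)/(x^6 + 15*x^4 + 75*x^2 + 125)
Second-derivative test at each critical point:
  f''(-2.4450) = -0.1863 < 0 → local maximum
  f''(2.0450) = 0.2663 > 0 → local minimum

Critical points: x = -3*sqrt(14)/5 - 1/5 ≈ -2.4450 (local maximum); x = -1/5 + 3*sqrt(14)/5 ≈ 2.0450 (local minimum)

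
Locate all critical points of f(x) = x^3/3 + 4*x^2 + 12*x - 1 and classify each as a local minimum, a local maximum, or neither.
f'(x) = x^2 + 8*x + 12

Solve f'(x) = 0:
  Factor: x^2 + 8*x + 12 = (x + 2)*(x + 6) = 0.
  ⇒ x = -6, -2

f''(x) = 2*x + 8
Second-derivative test at each critical point:
  f''(-6) = -4 < 0 → local maximum
  f''(-2) = 4 > 0 → local minimum

Critical points: x = -6 (local maximum); x = -2 (local minimum)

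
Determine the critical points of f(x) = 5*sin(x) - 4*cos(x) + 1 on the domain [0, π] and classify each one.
f'(x) = 4*sin(x) + 5*cos(x)

Solve f'(x) = 0 on [0, π]:
  f'(x) = 0 ⇔ 5*cos(x) = -4*sin(x) ⇔ tan(x) = -5/4, i.e. x = arctan(-5/4) + nπ; keep the solutions lying in [0, π].
  ⇒ x = pi - atan(5/4) ≈ 2.2455

f''(x) = -5*sin(x) + 4*cos(x)
Second-derivative test at each critical point:
  f''(2.2455) = -6.4031 < 0 → local maximum

Critical points: x = pi - atan(5/4) ≈ 2.2455 (local maximum)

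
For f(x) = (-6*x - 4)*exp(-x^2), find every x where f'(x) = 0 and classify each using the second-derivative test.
f'(x) = 2*(2*x*(3*x + 2) - 3)*exp(-x^2)

Solve f'(x) = 0:
  f'(x) = (12*x^2 + 8*x - 6)·exp(-x^2) and exp(-x^2) > 0 for every x, so f'(x) = 0 ⇔ 12*x^2 + 8*x - 6 = 0.
  Factor: 12*x^2 + 8*x - 6 = 2*(6*x^2 + 4*x - 3); 6*x^2 + 4*x - 3 = 0 has no rational roots; quadratic formula: x = (-4 ± √88)/12.
  ⇒ x = -sqrt(22)/6 - 1/3 ≈ -1.1151, -1/3 + sqrt(22)/6 ≈ 0.4484

f''(x) = 4*(-6*x^3 - 4*x^2 + 9*x + 2)*exp(-x^2)
Second-derivative test at each critical point:
  f''(-1.1151) = -5.4110 < 0 → local maximum
  f''(0.4484) = 15.3444 > 0 → local minimum

Critical points: x = -sqrt(22)/6 - 1/3 ≈ -1.1151 (local maximum); x = -1/3 + sqrt(22)/6 ≈ 0.4484 (local minimum)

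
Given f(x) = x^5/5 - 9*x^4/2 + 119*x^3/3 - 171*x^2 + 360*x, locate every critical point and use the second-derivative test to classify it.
f'(x) = x^4 - 18*x^3 + 119*x^2 - 342*x + 360

Solve f'(x) = 0:
  Factor: x^4 - 18*x^3 + 119*x^2 - 342*x + 360 = (x - 6)*(x - 5)*(x - 4)*(x - 3) = 0.
  ⇒ x = 3, 4, 5, 6

f''(x) = 4*x^3 - 54*x^2 + 238*x - 342
Second-derivative test at each critical point:
  f''(3) = -6 < 0 → local maximum
  f''(4) = 2 > 0 → local minimum
  f''(5) = -2 < 0 → local maximum
  f''(6) = 6 > 0 → local minimum

Critical points: x = 3 (local maximum); x = 4 (local minimum); x = 5 (local maximum); x = 6 (local minimum)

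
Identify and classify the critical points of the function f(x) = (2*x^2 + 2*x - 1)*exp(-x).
f'(x) = (-2*x^2 + 2*x + 3)*exp(-x)

Solve f'(x) = 0:
  f'(x) = (-2*x^2 + 2*x + 3)·exp(-x) and exp(-x) > 0 for every x, so f'(x) = 0 ⇔ -2*x^2 + 2*x + 3 = 0.
  2*x^2 - 2*x - 3 = 0 has no rational roots; quadratic formula: x = (2 ± √28)/4.
  ⇒ x = 1/2 - sqrt(7)/2 ≈ -0.8229, 1/2 + sqrt(7)/2 ≈ 1.8229

f''(x) = (2*x^2 - 6*x - 1)*exp(-x)
Second-derivative test at each critical point:
  f''(-0.8229) = 12.0490 > 0 → local minimum
  f''(1.8229) = -0.8549 < 0 → local maximum

Critical points: x = 1/2 - sqrt(7)/2 ≈ -0.8229 (local minimum); x = 1/2 + sqrt(7)/2 ≈ 1.8229 (local maximum)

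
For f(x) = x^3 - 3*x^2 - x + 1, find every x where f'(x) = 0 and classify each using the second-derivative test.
f'(x) = 3*x^2 - 6*x - 1

Solve f'(x) = 0:
  3*x^2 - 6*x - 1 = 0 has no rational roots; quadratic formula: x = (6 ± √48)/6.
  ⇒ x = 1 - 2*sqrt(3)/3 ≈ -0.1547, 1 + 2*sqrt(3)/3 ≈ 2.1547

f''(x) = 6*x - 6
Second-derivative test at each critical point:
  f''(-0.1547) = -6.9282 < 0 → local maximum
  f''(2.1547) = 6.9282 > 0 → local minimum

Critical points: x = 1 - 2*sqrt(3)/3 ≈ -0.1547 (local maximum); x = 1 + 2*sqrt(3)/3 ≈ 2.1547 (local minimum)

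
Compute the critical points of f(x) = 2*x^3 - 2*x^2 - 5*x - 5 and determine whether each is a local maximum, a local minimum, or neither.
f'(x) = 6*x^2 - 4*x - 5

Solve f'(x) = 0:
  6*x^2 - 4*x - 5 = 0 has no rational roots; quadratic formula: x = (4 ± √136)/12.
  ⇒ x = 1/3 - sqrt(34)/6 ≈ -0.6385, 1/3 + sqrt(34)/6 ≈ 1.3052

f''(x) = 12*x - 4
Second-derivative test at each critical point:
  f''(-0.6385) = -11.6619 < 0 → local maximum
  f''(1.3052) = 11.6619 > 0 → local minimum

Critical points: x = 1/3 - sqrt(34)/6 ≈ -0.6385 (local maximum); x = 1/3 + sqrt(34)/6 ≈ 1.3052 (local minimum)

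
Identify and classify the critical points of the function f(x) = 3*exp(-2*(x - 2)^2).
f'(x) = 12*(2 - x)*exp(-2*(x - 2)^2)

Solve f'(x) = 0:
  f'(x) = (24 - 12*x)·exp(-2*(x - 2)^2) and exp(-2*(x - 2)^2) > 0 for every x, so f'(x) = 0 ⇔ 24 - 12*x = 0.
  Factor: 24 - 12*x = -12*(x - 2) = 0.
  ⇒ x = 2

f''(x) = 12*(4*(x - 2)^2 - 1)*exp(-2*(x - 2)^2)
Second-derivative test at each critical point:
  f''(2) = -12 < 0 → local maximum

Critical points: x = 2 (local maximum)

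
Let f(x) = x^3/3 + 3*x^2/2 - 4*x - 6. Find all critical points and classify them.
f'(x) = x^2 + 3*x - 4

Solve f'(x) = 0:
  Factor: x^2 + 3*x - 4 = (x - 1)*(x + 4) = 0.
  ⇒ x = -4, 1

f''(x) = 2*x + 3
Second-derivative test at each critical point:
  f''(-4) = -5 < 0 → local maximum
  f''(1) = 5 > 0 → local minimum

Critical points: x = -4 (local maximum); x = 1 (local minimum)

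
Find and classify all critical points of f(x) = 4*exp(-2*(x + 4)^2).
f'(x) = 16*(-x - 4)*exp(-2*(x + 4)^2)

Solve f'(x) = 0:
  f'(x) = (-16*x - 64)·exp(-2*(x + 4)^2) and exp(-2*(x + 4)^2) > 0 for every x, so f'(x) = 0 ⇔ -16*x - 64 = 0.
  Factor: -16*x - 64 = -16*(x + 4) = 0.
  ⇒ x = -4

f''(x) = 16*(4*(x + 4)^2 - 1)*exp(-2*(x + 4)^2)
Second-derivative test at each critical point:
  f''(-4) = -16 < 0 → local maximum

Critical points: x = -4 (local maximum)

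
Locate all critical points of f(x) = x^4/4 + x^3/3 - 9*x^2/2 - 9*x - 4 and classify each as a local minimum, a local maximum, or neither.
f'(x) = x^3 + x^2 - 9*x - 9

Solve f'(x) = 0:
  Factor: x^3 + x^2 - 9*x - 9 = (x - 3)*(x + 1)*(x + 3) = 0.
  ⇒ x = -3, -1, 3

f''(x) = 3*x^2 + 2*x - 9
Second-derivative test at each critical point:
  f''(-3) = 12 > 0 → local minimum
  f''(-1) = -8 < 0 → local maximum
  f''(3) = 24 > 0 → local minimum

Critical points: x = -3 (local minimum); x = -1 (local maximum); x = 3 (local minimum)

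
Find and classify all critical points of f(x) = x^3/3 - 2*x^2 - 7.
f'(x) = x*(x - 4)

Solve f'(x) = 0:
  Factor: x^2 - 4*x = x*(x - 4) = 0.
  ⇒ x = 0, 4

f''(x) = 2*x - 4
Second-derivative test at each critical point:
  f''(0) = -4 < 0 → local maximum
  f''(4) = 4 > 0 → local minimum

Critical points: x = 0 (local maximum); x = 4 (local minimum)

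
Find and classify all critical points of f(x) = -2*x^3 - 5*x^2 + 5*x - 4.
f'(x) = -6*x^2 - 10*x + 5

Solve f'(x) = 0:
  6*x^2 + 10*x - 5 = 0 has no rational roots; quadratic formula: x = (-10 ± √220)/12.
  ⇒ x = -sqrt(55)/6 - 5/6 ≈ -2.0694, -5/6 + sqrt(55)/6 ≈ 0.4027

f''(x) = -12*x - 10
Second-derivative test at each critical point:
  f''(-2.0694) = 14.8324 > 0 → local minimum
  f''(0.4027) = -14.8324 < 0 → local maximum

Critical points: x = -sqrt(55)/6 - 5/6 ≈ -2.0694 (local minimum); x = -5/6 + sqrt(55)/6 ≈ 0.4027 (local maximum)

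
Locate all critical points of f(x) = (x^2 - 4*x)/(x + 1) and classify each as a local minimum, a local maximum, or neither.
f'(x) = (x^2 + 2*x - 4)/(x^2 + 2*x + 1)

Solve f'(x) = 0:
  f'(x) = (x^2 + 2*x - 4)/(x + 1)^2; the denominator is positive wherever f is defined, so f'(x) = 0 ⇔ x^2 + 2*x - 4 = 0.
  x^2 + 2*x - 4 = 0 has no rational roots; quadratic formula: x = (-2 ± √20)/2.
  ⇒ x = -sqrt(5) - 1 ≈ -3.2361, -1 + sqrt(5) ≈ 1.2361

f''(x) = 10/(x^3 + 3*x^2 + 3*x + 1)
Second-derivative test at each critical point:
  f''(-3.2361) = -0.8944 < 0 → local maximum
  f''(1.2361) = 0.8944 > 0 → local minimum

Critical points: x = -sqrt(5) - 1 ≈ -3.2361 (local maximum); x = -1 + sqrt(5) ≈ 1.2361 (local minimum)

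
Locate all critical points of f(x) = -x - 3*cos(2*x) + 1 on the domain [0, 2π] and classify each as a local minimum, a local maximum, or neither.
f'(x) = 6*sin(2*x) - 1

Solve f'(x) = 0 on [0, 2π]:
  f'(x) = 0 ⇔ sin(2*x) = 1/6, i.e. 2*x = arcsin(1/6) + 2nπ or 2*x = π − arcsin(1/6) + 2nπ; keep the solutions lying in [0, 2π].
  ⇒ x = asin(1/6)/2 ≈ 0.0837, -asin(1/6)/2 + pi/2 ≈ 1.4871, asin(1/6)/2 + pi ≈ 3.2253, -asin(1/6)/2 + 3*pi/2 ≈ 4.6287

f''(x) = 12*cos(2*x)
Second-derivative test at each critical point:
  f''(0.0837) = 11.8322 > 0 → local minimum
  f''(1.4871) = -11.8322 < 0 → local maximum
  f''(3.2253) = 11.8322 > 0 → local minimum
  f''(4.6287) = -11.8322 < 0 → local maximum

Critical points: x = asin(1/6)/2 ≈ 0.0837 (local minimum); x = -asin(1/6)/2 + pi/2 ≈ 1.4871 (local maximum); x = asin(1/6)/2 + pi ≈ 3.2253 (local minimum); x = -asin(1/6)/2 + 3*pi/2 ≈ 4.6287 (local maximum)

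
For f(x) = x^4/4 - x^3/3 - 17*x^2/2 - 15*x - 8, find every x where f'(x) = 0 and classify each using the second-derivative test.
f'(x) = x^3 - x^2 - 17*x - 15

Solve f'(x) = 0:
  Factor: x^3 - x^2 - 17*x - 15 = (x - 5)*(x + 1)*(x + 3) = 0.
  ⇒ x = -3, -1, 5

f''(x) = 3*x^2 - 2*x - 17
Second-derivative test at each critical point:
  f''(-3) = 16 > 0 → local minimum
  f''(-1) = -12 < 0 → local maximum
  f''(5) = 48 > 0 → local minimum

Critical points: x = -3 (local minimum); x = -1 (local maximum); x = 5 (local minimum)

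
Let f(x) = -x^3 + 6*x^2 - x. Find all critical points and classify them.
f'(x) = -3*x^2 + 12*x - 1

Solve f'(x) = 0:
  3*x^2 - 12*x + 1 = 0 has no rational roots; quadratic formula: x = (12 ± √132)/6.
  ⇒ x = 2 - sqrt(33)/3 ≈ 0.0851, sqrt(33)/3 + 2 ≈ 3.9149

f''(x) = 12 - 6*x
Second-derivative test at each critical point:
  f''(0.0851) = 11.4891 > 0 → local minimum
  f''(3.9149) = -11.4891 < 0 → local maximum

Critical points: x = 2 - sqrt(33)/3 ≈ 0.0851 (local minimum); x = sqrt(33)/3 + 2 ≈ 3.9149 (local maximum)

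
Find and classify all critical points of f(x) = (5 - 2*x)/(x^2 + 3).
f'(x) = 2*(x^2 - 5*x - 3)/(x^4 + 6*x^2 + 9)

Solve f'(x) = 0:
  f'(x) = 2*(x^2 - 5*x - 3)/(x^2 + 3)^2; the denominator is positive wherever f is defined, so f'(x) = 0 ⇔ 2*x^2 - 10*x - 6 = 0.
  Factor: 2*x^2 - 10*x - 6 = 2*(x^2 - 5*x - 3); x^2 - 5*x - 3 = 0 has no rational roots; quadratic formula: x = (5 ± √37)/2.
  ⇒ x = 5/2 - sqrt(37)/2 ≈ -0.5414, 5/2 + sqrt(37)/2 ≈ 5.5414

f''(x) = 2*(4*x^2*(5 - 2*x) + (6*x - 5)*(x^2 + 3))/(x^2 + 3)^3
Second-derivative test at each critical point:
  f''(-0.5414) = -1.1218 < 0 → local maximum
  f''(5.5414) = 0.0107 > 0 → local minimum

Critical points: x = 5/2 - sqrt(37)/2 ≈ -0.5414 (local maximum); x = 5/2 + sqrt(37)/2 ≈ 5.5414 (local minimum)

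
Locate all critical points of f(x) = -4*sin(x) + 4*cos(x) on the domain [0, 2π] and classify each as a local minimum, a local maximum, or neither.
f'(x) = -4*sqrt(2)*sin(x + pi/4)

Solve f'(x) = 0 on [0, 2π]:
  f'(x) = 0 ⇔ -4*cos(x) = 4*sin(x) ⇔ tan(x) = -1, i.e. x = arctan(-1) + nπ; keep the solutions lying in [0, 2π].
  ⇒ x = 3*pi/4 ≈ 2.3562, 7*pi/4 ≈ 5.4978

f''(x) = -4*sqrt(2)*cos(x + pi/4)
Second-derivative test at each critical point:
  f''(2.3562) = 5.6569 > 0 → local minimum
  f''(5.4978) = -5.6569 < 0 → local maximum

Critical points: x = 3*pi/4 ≈ 2.3562 (local minimum); x = 7*pi/4 ≈ 5.4978 (local maximum)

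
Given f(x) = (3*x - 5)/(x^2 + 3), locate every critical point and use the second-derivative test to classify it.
f'(x) = (-3*x^2 + 10*x + 9)/(x^4 + 6*x^2 + 9)

Solve f'(x) = 0:
  f'(x) = -(3*x^2 - 10*x - 9)/(x^2 + 3)^2; the denominator is positive wherever f is defined, so f'(x) = 0 ⇔ -3*x^2 + 10*x + 9 = 0.
  3*x^2 - 10*x - 9 = 0 has no rational roots; quadratic formula: x = (10 ± √208)/6.
  ⇒ x = 5/3 - 2*sqrt(13)/3 ≈ -0.7370, 5/3 + 2*sqrt(13)/3 ≈ 4.0704

f''(x) = 2*(4*x^2*(3*x - 5) + (5 - 9*x)*(x^2 + 3))/(x^2 + 3)^3
Second-derivative test at each critical point:
  f''(-0.7370) = 1.1488 > 0 → local minimum
  f''(4.0704) = -0.0377 < 0 → local maximum

Critical points: x = 5/3 - 2*sqrt(13)/3 ≈ -0.7370 (local minimum); x = 5/3 + 2*sqrt(13)/3 ≈ 4.0704 (local maximum)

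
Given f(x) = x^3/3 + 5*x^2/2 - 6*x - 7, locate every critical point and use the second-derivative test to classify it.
f'(x) = x^2 + 5*x - 6

Solve f'(x) = 0:
  Factor: x^2 + 5*x - 6 = (x - 1)*(x + 6) = 0.
  ⇒ x = -6, 1

f''(x) = 2*x + 5
Second-derivative test at each critical point:
  f''(-6) = -7 < 0 → local maximum
  f''(1) = 7 > 0 → local minimum

Critical points: x = -6 (local maximum); x = 1 (local minimum)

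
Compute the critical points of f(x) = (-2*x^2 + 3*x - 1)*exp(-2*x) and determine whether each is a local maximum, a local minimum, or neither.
f'(x) = (4*x^2 - 10*x + 5)*exp(-2*x)

Solve f'(x) = 0:
  f'(x) = (4*x^2 - 10*x + 5)·exp(-2*x) and exp(-2*x) > 0 for every x, so f'(x) = 0 ⇔ 4*x^2 - 10*x + 5 = 0.
  4*x^2 - 10*x + 5 = 0 has no rational roots; quadratic formula: x = (10 ± √20)/8.
  ⇒ x = 5/4 - sqrt(5)/4 ≈ 0.6910, sqrt(5)/4 + 5/4 ≈ 1.8090

f''(x) = 4*(-2*x^2 + 7*x - 5)*exp(-2*x)
Second-derivative test at each critical point:
  f''(0.6910) = -1.1229 < 0 → local maximum
  f''(1.8090) = 0.1200 > 0 → local minimum

Critical points: x = 5/4 - sqrt(5)/4 ≈ 0.6910 (local maximum); x = sqrt(5)/4 + 5/4 ≈ 1.8090 (local minimum)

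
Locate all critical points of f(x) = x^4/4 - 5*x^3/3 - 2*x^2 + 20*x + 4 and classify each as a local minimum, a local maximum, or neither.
f'(x) = x^3 - 5*x^2 - 4*x + 20

Solve f'(x) = 0:
  Factor: x^3 - 5*x^2 - 4*x + 20 = (x - 5)*(x - 2)*(x + 2) = 0.
  ⇒ x = -2, 2, 5

f''(x) = 3*x^2 - 10*x - 4
Second-derivative test at each critical point:
  f''(-2) = 28 > 0 → local minimum
  f''(2) = -12 < 0 → local maximum
  f''(5) = 21 > 0 → local minimum

Critical points: x = -2 (local minimum); x = 2 (local maximum); x = 5 (local minimum)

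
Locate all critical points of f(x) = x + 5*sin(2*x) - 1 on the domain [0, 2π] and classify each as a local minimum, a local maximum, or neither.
f'(x) = 10*cos(2*x) + 1

Solve f'(x) = 0 on [0, 2π]:
  f'(x) = 0 ⇔ cos(2*x) = -1/10, i.e. 2*x = ±arccos(-1/10) + 2nπ; keep the solutions lying in [0, 2π].
  ⇒ x = acos(-1/10)/2 ≈ 0.8355, pi - acos(-1/10)/2 ≈ 2.3061, acos(-1/10)/2 + pi ≈ 3.9771, -acos(-1/10)/2 + 2*pi ≈ 5.4477

f''(x) = -20*sin(2*x)
Second-derivative test at each critical point:
  f''(0.8355) = -19.8997 < 0 → local maximum
  f''(2.3061) = 19.8997 > 0 → local minimum
  f''(3.9771) = -19.8997 < 0 → local maximum
  f''(5.4477) = 19.8997 > 0 → local minimum

Critical points: x = acos(-1/10)/2 ≈ 0.8355 (local maximum); x = pi - acos(-1/10)/2 ≈ 2.3061 (local minimum); x = acos(-1/10)/2 + pi ≈ 3.9771 (local maximum); x = -acos(-1/10)/2 + 2*pi ≈ 5.4477 (local minimum)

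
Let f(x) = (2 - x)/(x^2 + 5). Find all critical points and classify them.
f'(x) = (-x^2 + 2*x*(x - 2) - 5)/(x^2 + 5)^2

Solve f'(x) = 0:
  f'(x) = (x - 5)*(x + 1)/(x^2 + 5)^2; the denominator is positive wherever f is defined, so f'(x) = 0 ⇔ x^2 - 4*x - 5 = 0.
  Factor: x^2 - 4*x - 5 = (x - 5)*(x + 1) = 0.
  ⇒ x = -1, 5

f''(x) = 2*(4*x^2*(2 - x) + (3*x - 2)*(x^2 + 5))/(x^2 + 5)^3
Second-derivative test at each critical point:
  f''(-1) = -1/6 < 0 → local maximum
  f''(5) = 1/150 > 0 → local minimum

Critical points: x = -1 (local maximum); x = 5 (local minimum)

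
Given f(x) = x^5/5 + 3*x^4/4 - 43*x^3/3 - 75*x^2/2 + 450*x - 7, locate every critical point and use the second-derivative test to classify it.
f'(x) = x^4 + 3*x^3 - 43*x^2 - 75*x + 450

Solve f'(x) = 0:
  Factor: x^4 + 3*x^3 - 43*x^2 - 75*x + 450 = (x - 5)*(x - 3)*(x + 5)*(x + 6) = 0.
  ⇒ x = -6, -5, 3, 5

f''(x) = 4*x^3 + 9*x^2 - 86*x - 75
Second-derivative test at each critical point:
  f''(-6) = -99 < 0 → local maximum
  f''(-5) = 80 > 0 → local minimum
  f''(3) = -144 < 0 → local maximum
  f''(5) = 220 > 0 → local minimum

Critical points: x = -6 (local maximum); x = -5 (local minimum); x = 3 (local maximum); x = 5 (local minimum)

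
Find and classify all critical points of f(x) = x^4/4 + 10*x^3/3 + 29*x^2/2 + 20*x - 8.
f'(x) = x^3 + 10*x^2 + 29*x + 20

Solve f'(x) = 0:
  Factor: x^3 + 10*x^2 + 29*x + 20 = (x + 1)*(x + 4)*(x + 5) = 0.
  ⇒ x = -5, -4, -1

f''(x) = 3*x^2 + 20*x + 29
Second-derivative test at each critical point:
  f''(-5) = 4 > 0 → local minimum
  f''(-4) = -3 < 0 → local maximum
  f''(-1) = 12 > 0 → local minimum

Critical points: x = -5 (local minimum); x = -4 (local maximum); x = -1 (local minimum)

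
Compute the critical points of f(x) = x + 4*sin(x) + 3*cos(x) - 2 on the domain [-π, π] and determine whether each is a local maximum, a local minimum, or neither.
f'(x) = -3*sin(x) + 4*cos(x) + 1

Solve f'(x) = 0 on [-π, π]:
  f'(x) = 0 ⇔ -3*sin(x) + 4*cos(x) = -1. Write the left side as R·cos(x + φ) with R = √(4² + 3²) = 5, cos φ = 4/5, sin φ = 3/5; then cos(x + φ) = -1/5. Solve for x and keep the solutions lying in [-π, π].
  ⇒ x = -pi + atan((3 - 8*sqrt(6))/(-6*sqrt(6) - 4)) ≈ -2.4157, atan((3 + 8*sqrt(6))/(-4 + 6*sqrt(6))) ≈ 1.1287

f''(x) = -4*sin(x) - 3*cos(x)
Second-derivative test at each critical point:
  f''(-2.4157) = 4.8990 > 0 → local minimum
  f''(1.1287) = -4.8990 < 0 → local maximum

Critical points: x = -pi + atan((3 - 8*sqrt(6))/(-6*sqrt(6) - 4)) ≈ -2.4157 (local minimum); x = atan((3 + 8*sqrt(6))/(-4 + 6*sqrt(6))) ≈ 1.1287 (local maximum)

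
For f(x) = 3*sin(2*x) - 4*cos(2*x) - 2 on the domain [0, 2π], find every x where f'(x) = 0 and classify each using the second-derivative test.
f'(x) = 8*sin(2*x) + 6*cos(2*x)

Solve f'(x) = 0 on [0, 2π]:
  f'(x) = 0 ⇔ 3*cos(2*x) = -4*sin(2*x) ⇔ tan(2*x) = -3/4, i.e. 2*x = arctan(-3/4) + nπ; keep the solutions lying in [0, 2π].
  ⇒ x = -atan(3/4)/2 + pi/2 ≈ 1.2490, pi - atan(3/4)/2 ≈ 2.8198, -atan(3/4)/2 + 3*pi/2 ≈ 4.3906, -atan(3/4)/2 + 2*pi ≈ 5.9614

f''(x) = -12*sin(2*x) + 16*cos(2*x)
Second-derivative test at each critical point:
  f''(1.2490) = -20 < 0 → local maximum
  f''(2.8198) = 20 > 0 → local minimum
  f''(4.3906) = -20 < 0 → local maximum
  f''(5.9614) = 20 > 0 → local minimum

Critical points: x = -atan(3/4)/2 + pi/2 ≈ 1.2490 (local maximum); x = pi - atan(3/4)/2 ≈ 2.8198 (local minimum); x = -atan(3/4)/2 + 3*pi/2 ≈ 4.3906 (local maximum); x = -atan(3/4)/2 + 2*pi ≈ 5.9614 (local minimum)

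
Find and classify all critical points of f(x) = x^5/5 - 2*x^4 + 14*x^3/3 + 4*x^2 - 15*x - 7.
f'(x) = x^4 - 8*x^3 + 14*x^2 + 8*x - 15

Solve f'(x) = 0:
  Factor: x^4 - 8*x^3 + 14*x^2 + 8*x - 15 = (x - 5)*(x - 3)*(x - 1)*(x + 1) = 0.
  ⇒ x = -1, 1, 3, 5

f''(x) = 4*x^3 - 24*x^2 + 28*x + 8
Second-derivative test at each critical point:
  f''(-1) = -48 < 0 → local maximum
  f''(1) = 16 > 0 → local minimum
  f''(3) = -16 < 0 → local maximum
  f''(5) = 48 > 0 → local minimum

Critical points: x = -1 (local maximum); x = 1 (local minimum); x = 3 (local maximum); x = 5 (local minimum)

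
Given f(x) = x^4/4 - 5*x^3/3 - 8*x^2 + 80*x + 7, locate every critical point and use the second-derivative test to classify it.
f'(x) = x^3 - 5*x^2 - 16*x + 80

Solve f'(x) = 0:
  Factor: x^3 - 5*x^2 - 16*x + 80 = (x - 5)*(x - 4)*(x + 4) = 0.
  ⇒ x = -4, 4, 5

f''(x) = 3*x^2 - 10*x - 16
Second-derivative test at each critical point:
  f''(-4) = 72 > 0 → local minimum
  f''(4) = -8 < 0 → local maximum
  f''(5) = 9 > 0 → local minimum

Critical points: x = -4 (local minimum); x = 4 (local maximum); x = 5 (local minimum)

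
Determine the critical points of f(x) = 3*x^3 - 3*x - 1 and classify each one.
f'(x) = 9*x^2 - 3

Solve f'(x) = 0:
  Factor: 9*x^2 - 3 = 3*(3*x^2 - 1); 3*x^2 - 1 = 0 has no rational roots; quadratic formula: x = (0 ± √12)/6.
  ⇒ x = -sqrt(3)/3 ≈ -0.5774, sqrt(3)/3 ≈ 0.5774

f''(x) = 18*x
Second-derivative test at each critical point:
  f''(-0.5774) = -10.3923 < 0 → local maximum
  f''(0.5774) = 10.3923 > 0 → local minimum

Critical points: x = -sqrt(3)/3 ≈ -0.5774 (local maximum); x = sqrt(3)/3 ≈ 0.5774 (local minimum)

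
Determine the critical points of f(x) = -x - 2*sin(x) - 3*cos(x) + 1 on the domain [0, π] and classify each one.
f'(x) = 3*sin(x) - 2*cos(x) - 1

Solve f'(x) = 0 on [0, π]:
  f'(x) = 0 ⇔ 3*sin(x) - 2*cos(x) = 1. Write the left side as R·cos(x + φ) with R = √((-2)² + (-3)²) = sqrt(13), cos φ = -2*sqrt(13)/13, sin φ = -3*sqrt(13)/13; then cos(x + φ) = sqrt(13)/13. Solve for x and keep the solutions lying in [0, π].
  ⇒ x = atan((3 + 4*sqrt(3))/(-2 + 6*sqrt(3))) ≈ 0.8690

f''(x) = 2*sin(x) + 3*cos(x)
Second-derivative test at each critical point:
  f''(0.8690) = 3.4641 > 0 → local minimum

Critical points: x = atan((3 + 4*sqrt(3))/(-2 + 6*sqrt(3))) ≈ 0.8690 (local minimum)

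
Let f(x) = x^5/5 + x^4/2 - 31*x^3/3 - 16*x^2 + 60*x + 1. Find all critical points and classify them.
f'(x) = x^4 + 2*x^3 - 31*x^2 - 32*x + 60

Solve f'(x) = 0:
  Factor: x^4 + 2*x^3 - 31*x^2 - 32*x + 60 = (x - 5)*(x - 1)*(x + 2)*(x + 6) = 0.
  ⇒ x = -6, -2, 1, 5

f''(x) = 4*x^3 + 6*x^2 - 62*x - 32
Second-derivative test at each critical point:
  f''(-6) = -308 < 0 → local maximum
  f''(-2) = 84 > 0 → local minimum
  f''(1) = -84 < 0 → local maximum
  f''(5) = 308 > 0 → local minimum

Critical points: x = -6 (local maximum); x = -2 (local minimum); x = 1 (local maximum); x = 5 (local minimum)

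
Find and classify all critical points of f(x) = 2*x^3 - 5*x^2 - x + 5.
f'(x) = 6*x^2 - 10*x - 1

Solve f'(x) = 0:
  6*x^2 - 10*x - 1 = 0 has no rational roots; quadratic formula: x = (10 ± √124)/12.
  ⇒ x = 5/6 - sqrt(31)/6 ≈ -0.0946, 5/6 + sqrt(31)/6 ≈ 1.7613

f''(x) = 12*x - 10
Second-derivative test at each critical point:
  f''(-0.0946) = -11.1355 < 0 → local maximum
  f''(1.7613) = 11.1355 > 0 → local minimum

Critical points: x = 5/6 - sqrt(31)/6 ≈ -0.0946 (local maximum); x = 5/6 + sqrt(31)/6 ≈ 1.7613 (local minimum)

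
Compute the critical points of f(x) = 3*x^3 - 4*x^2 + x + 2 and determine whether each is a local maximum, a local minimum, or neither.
f'(x) = 9*x^2 - 8*x + 1

Solve f'(x) = 0:
  9*x^2 - 8*x + 1 = 0 has no rational roots; quadratic formula: x = (8 ± √28)/18.
  ⇒ x = 4/9 - sqrt(7)/9 ≈ 0.1505, sqrt(7)/9 + 4/9 ≈ 0.7384

f''(x) = 18*x - 8
Second-derivative test at each critical point:
  f''(0.1505) = -5.2915 < 0 → local maximum
  f''(0.7384) = 5.2915 > 0 → local minimum

Critical points: x = 4/9 - sqrt(7)/9 ≈ 0.1505 (local maximum); x = sqrt(7)/9 + 4/9 ≈ 0.7384 (local minimum)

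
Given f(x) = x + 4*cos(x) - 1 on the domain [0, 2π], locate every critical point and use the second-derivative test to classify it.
f'(x) = 1 - 4*sin(x)

Solve f'(x) = 0 on [0, 2π]:
  f'(x) = 0 ⇔ sin(x) = 1/4, i.e. x = arcsin(1/4) + 2nπ or x = π − arcsin(1/4) + 2nπ; keep the solutions lying in [0, 2π].
  ⇒ x = asin(1/4) ≈ 0.2527, pi - asin(1/4) ≈ 2.8889

f''(x) = -4*cos(x)
Second-derivative test at each critical point:
  f''(0.2527) = -3.8730 < 0 → local maximum
  f''(2.8889) = 3.8730 > 0 → local minimum

Critical points: x = asin(1/4) ≈ 0.2527 (local maximum); x = pi - asin(1/4) ≈ 2.8889 (local minimum)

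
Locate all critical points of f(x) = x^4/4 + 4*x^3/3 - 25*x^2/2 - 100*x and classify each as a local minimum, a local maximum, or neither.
f'(x) = x^3 + 4*x^2 - 25*x - 100

Solve f'(x) = 0:
  Factor: x^3 + 4*x^2 - 25*x - 100 = (x - 5)*(x + 4)*(x + 5) = 0.
  ⇒ x = -5, -4, 5

f''(x) = 3*x^2 + 8*x - 25
Second-derivative test at each critical point:
  f''(-5) = 10 > 0 → local minimum
  f''(-4) = -9 < 0 → local maximum
  f''(5) = 90 > 0 → local minimum

Critical points: x = -5 (local minimum); x = -4 (local maximum); x = 5 (local minimum)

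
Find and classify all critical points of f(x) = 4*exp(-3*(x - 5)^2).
f'(x) = 24*(5 - x)*exp(-3*(x - 5)^2)

Solve f'(x) = 0:
  f'(x) = (120 - 24*x)·exp(-3*(x - 5)^2) and exp(-3*(x - 5)^2) > 0 for every x, so f'(x) = 0 ⇔ 120 - 24*x = 0.
  Factor: 120 - 24*x = -24*(x - 5) = 0.
  ⇒ x = 5

f''(x) = 24*(6*(x - 5)^2 - 1)*exp(-3*(x - 5)^2)
Second-derivative test at each critical point:
  f''(5) = -24 < 0 → local maximum

Critical points: x = 5 (local maximum)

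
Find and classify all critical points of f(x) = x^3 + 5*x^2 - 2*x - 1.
f'(x) = 3*x^2 + 10*x - 2

Solve f'(x) = 0:
  3*x^2 + 10*x - 2 = 0 has no rational roots; quadratic formula: x = (-10 ± √124)/6.
  ⇒ x = -sqrt(31)/3 - 5/3 ≈ -3.5226, -5/3 + sqrt(31)/3 ≈ 0.1893

f''(x) = 6*x + 10
Second-derivative test at each critical point:
  f''(-3.5226) = -11.1355 < 0 → local maximum
  f''(0.1893) = 11.1355 > 0 → local minimum

Critical points: x = -sqrt(31)/3 - 5/3 ≈ -3.5226 (local maximum); x = -5/3 + sqrt(31)/3 ≈ 0.1893 (local minimum)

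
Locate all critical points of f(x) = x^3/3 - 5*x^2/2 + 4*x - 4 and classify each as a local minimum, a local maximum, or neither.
f'(x) = x^2 - 5*x + 4

Solve f'(x) = 0:
  Factor: x^2 - 5*x + 4 = (x - 4)*(x - 1) = 0.
  ⇒ x = 1, 4

f''(x) = 2*x - 5
Second-derivative test at each critical point:
  f''(1) = -3 < 0 → local maximum
  f''(4) = 3 > 0 → local minimum

Critical points: x = 1 (local maximum); x = 4 (local minimum)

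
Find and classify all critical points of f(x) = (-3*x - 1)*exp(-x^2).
f'(x) = (2*x*(3*x + 1) - 3)*exp(-x^2)

Solve f'(x) = 0:
  f'(x) = (6*x^2 + 2*x - 3)·exp(-x^2) and exp(-x^2) > 0 for every x, so f'(x) = 0 ⇔ 6*x^2 + 2*x - 3 = 0.
  6*x^2 + 2*x - 3 = 0 has no rational roots; quadratic formula: x = (-2 ± √76)/12.
  ⇒ x = -sqrt(19)/6 - 1/6 ≈ -0.8931, -1/6 + sqrt(19)/6 ≈ 0.5598

f''(x) = 2*(-6*x^3 - 2*x^2 + 9*x + 1)*exp(-x^2)
Second-derivative test at each critical point:
  f''(-0.8931) = -3.9261 < 0 → local maximum
  f''(0.5598) = 6.3724 > 0 → local minimum

Critical points: x = -sqrt(19)/6 - 1/6 ≈ -0.8931 (local maximum); x = -1/6 + sqrt(19)/6 ≈ 0.5598 (local minimum)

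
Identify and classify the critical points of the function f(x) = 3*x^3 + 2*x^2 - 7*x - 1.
f'(x) = 9*x^2 + 4*x - 7

Solve f'(x) = 0:
  9*x^2 + 4*x - 7 = 0 has no rational roots; quadratic formula: x = (-4 ± √268)/18.
  ⇒ x = -sqrt(67)/9 - 2/9 ≈ -1.1317, -2/9 + sqrt(67)/9 ≈ 0.6873

f''(x) = 18*x + 4
Second-derivative test at each critical point:
  f''(-1.1317) = -16.3707 < 0 → local maximum
  f''(0.6873) = 16.3707 > 0 → local minimum

Critical points: x = -sqrt(67)/9 - 2/9 ≈ -1.1317 (local maximum); x = -2/9 + sqrt(67)/9 ≈ 0.6873 (local minimum)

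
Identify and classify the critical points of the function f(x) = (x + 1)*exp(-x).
f'(x) = -x*exp(-x)

Solve f'(x) = 0:
  f'(x) = (-x)·exp(-x) and exp(-x) > 0 for every x, so f'(x) = 0 ⇔ -x = 0.
  -x = 0.
  ⇒ x = 0

f''(x) = (x - 1)*exp(-x)
Second-derivative test at each critical point:
  f''(0) = -1 < 0 → local maximum

Critical points: x = 0 (local maximum)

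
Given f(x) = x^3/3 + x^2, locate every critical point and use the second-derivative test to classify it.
f'(x) = x*(x + 2)

Solve f'(x) = 0:
  Factor: x^2 + 2*x = x*(x + 2) = 0.
  ⇒ x = -2, 0

f''(x) = 2*x + 2
Second-derivative test at each critical point:
  f''(-2) = -2 < 0 → local maximum
  f''(0) = 2 > 0 → local minimum

Critical points: x = -2 (local maximum); x = 0 (local minimum)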